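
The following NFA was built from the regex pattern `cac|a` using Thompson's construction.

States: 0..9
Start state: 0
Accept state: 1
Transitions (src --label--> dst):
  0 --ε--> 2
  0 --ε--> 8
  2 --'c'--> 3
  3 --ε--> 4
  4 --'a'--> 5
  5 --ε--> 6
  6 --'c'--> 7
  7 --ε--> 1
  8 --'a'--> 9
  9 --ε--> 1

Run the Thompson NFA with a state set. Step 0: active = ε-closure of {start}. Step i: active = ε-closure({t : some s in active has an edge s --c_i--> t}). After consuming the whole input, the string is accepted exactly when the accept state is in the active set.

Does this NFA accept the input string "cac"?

start: ε-closure({0}) = {0,2,8}
'c' @ 1: {3,4}
'a' @ 2: {5,6}
'c' @ 3: {1,7}  ✓accept
final: {1,7}; accept 1 in set

Answer: ACCEPT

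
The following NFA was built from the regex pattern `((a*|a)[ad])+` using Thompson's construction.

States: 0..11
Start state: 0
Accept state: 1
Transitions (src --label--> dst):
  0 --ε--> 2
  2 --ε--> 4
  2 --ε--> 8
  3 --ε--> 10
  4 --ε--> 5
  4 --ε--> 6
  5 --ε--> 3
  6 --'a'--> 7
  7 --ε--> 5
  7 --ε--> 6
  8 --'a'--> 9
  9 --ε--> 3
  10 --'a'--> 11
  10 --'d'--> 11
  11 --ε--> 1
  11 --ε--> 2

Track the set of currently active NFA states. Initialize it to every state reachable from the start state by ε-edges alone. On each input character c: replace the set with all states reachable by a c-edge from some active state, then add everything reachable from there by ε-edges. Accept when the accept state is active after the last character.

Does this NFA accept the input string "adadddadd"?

initial (ε-close {0}): {0,2,3,4,5,6,8,10}
'a' @ 1: {1,2,3,4,5,6,7,8,9,10,11}  (accept∈set)
'd' @ 2: {1,2,3,4,5,6,8,10,11}  (accept∈set)
'a' @ 3: {1,2,3,4,5,6,7,8,9,10,11}  (accept∈set)
'd' @ 4: {1,2,3,4,5,6,8,10,11}  (accept∈set)
'd' @ 5: {1,2,3,4,5,6,8,10,11}  (accept∈set)
'd' @ 6: {1,2,3,4,5,6,8,10,11}  (accept∈set)
'a' @ 7: {1,2,3,4,5,6,7,8,9,10,11}  (accept∈set)
'd' @ 8: {1,2,3,4,5,6,8,10,11}  (accept∈set)
'd' @ 9: {1,2,3,4,5,6,8,10,11}  (accept∈set)
after full input: {1,2,3,4,5,6,8,10,11}  (accept=1 in)

Answer: ACCEPT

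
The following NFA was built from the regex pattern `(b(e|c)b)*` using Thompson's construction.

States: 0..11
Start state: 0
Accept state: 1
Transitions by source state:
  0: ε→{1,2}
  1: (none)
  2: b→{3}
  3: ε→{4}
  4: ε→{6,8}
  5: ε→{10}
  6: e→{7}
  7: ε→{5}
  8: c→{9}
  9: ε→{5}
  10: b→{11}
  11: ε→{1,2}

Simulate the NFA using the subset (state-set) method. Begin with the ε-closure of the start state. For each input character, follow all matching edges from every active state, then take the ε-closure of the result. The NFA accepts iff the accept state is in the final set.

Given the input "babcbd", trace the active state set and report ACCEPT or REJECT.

Answer: REJECT

Steps:
S₀ = ε-closure({0}) = {0,1,2}
'b' @ 1: {3,4,6,8}
'a' @ 2: {}  — state set empty
rest 'bcbd' ignored (set empty)
final: {}; accept 1 not in set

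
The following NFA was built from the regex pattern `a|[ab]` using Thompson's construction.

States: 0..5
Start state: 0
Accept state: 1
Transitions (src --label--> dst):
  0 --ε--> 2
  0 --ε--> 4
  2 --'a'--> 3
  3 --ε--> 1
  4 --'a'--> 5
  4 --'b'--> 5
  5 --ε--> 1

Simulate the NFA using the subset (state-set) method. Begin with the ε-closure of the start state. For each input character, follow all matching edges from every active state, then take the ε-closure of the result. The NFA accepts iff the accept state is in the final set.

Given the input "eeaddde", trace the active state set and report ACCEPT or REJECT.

initial (ε-close {0}): {0,2,4}
'e' @ 1: {}  — dead — no transitions
rest 'eaddde' ignored (set empty)
after full input: {}  (accept=1 not in)

Answer: REJECT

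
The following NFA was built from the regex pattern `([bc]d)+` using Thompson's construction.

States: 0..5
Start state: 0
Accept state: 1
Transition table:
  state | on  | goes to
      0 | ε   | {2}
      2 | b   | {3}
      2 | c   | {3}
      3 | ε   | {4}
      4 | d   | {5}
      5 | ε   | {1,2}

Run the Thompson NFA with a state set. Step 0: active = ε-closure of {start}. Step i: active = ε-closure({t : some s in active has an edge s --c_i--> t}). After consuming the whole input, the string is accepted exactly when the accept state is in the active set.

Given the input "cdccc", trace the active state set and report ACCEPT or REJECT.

Answer: REJECT

Trace:
initial (ε-close {0}): {0,2}
'c' @ 1: {3,4}
'd' @ 2: {1,2,5}  ✓accept
'c' @ 3: {3,4}
'c' @ 4: {}  — dead — no transitions
rest 'c' ignored (set empty)
end set {} — state 1 not in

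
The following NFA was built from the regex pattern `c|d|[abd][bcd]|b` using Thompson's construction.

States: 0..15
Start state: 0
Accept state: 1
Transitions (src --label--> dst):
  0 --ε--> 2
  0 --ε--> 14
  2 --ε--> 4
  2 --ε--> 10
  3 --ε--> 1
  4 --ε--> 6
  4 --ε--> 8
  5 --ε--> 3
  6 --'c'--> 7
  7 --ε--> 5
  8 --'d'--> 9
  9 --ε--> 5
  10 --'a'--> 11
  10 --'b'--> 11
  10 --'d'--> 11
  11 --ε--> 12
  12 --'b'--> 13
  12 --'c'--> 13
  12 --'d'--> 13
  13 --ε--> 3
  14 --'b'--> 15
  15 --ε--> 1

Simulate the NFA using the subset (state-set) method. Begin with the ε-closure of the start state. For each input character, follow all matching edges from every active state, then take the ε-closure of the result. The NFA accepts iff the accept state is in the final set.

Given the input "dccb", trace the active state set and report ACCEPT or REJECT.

Answer: REJECT

Derivation:
start: ε-closure({0}) = {0,2,4,6,8,10,14}
'd' @ 1: {1,3,5,9,11,12}  (accept∈set)
'c' @ 2: {1,3,13}  (accept∈set)
'c' @ 3: {}  — state set empty
rest 'b' ignored (set empty)
end set {} — state 1 not in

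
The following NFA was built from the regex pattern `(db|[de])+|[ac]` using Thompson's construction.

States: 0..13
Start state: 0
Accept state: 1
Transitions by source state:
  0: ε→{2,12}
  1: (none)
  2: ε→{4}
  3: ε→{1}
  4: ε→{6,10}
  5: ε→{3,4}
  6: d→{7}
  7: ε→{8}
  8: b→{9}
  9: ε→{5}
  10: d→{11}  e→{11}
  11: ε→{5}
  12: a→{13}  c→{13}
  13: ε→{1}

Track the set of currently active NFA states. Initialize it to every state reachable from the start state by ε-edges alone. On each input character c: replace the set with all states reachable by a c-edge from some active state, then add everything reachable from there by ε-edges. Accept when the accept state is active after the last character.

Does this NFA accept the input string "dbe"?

Answer: ACCEPT

Derivation:
start: ε-closure({0}) = {0,2,4,6,10,12}
'd' @ 1: {1,3,4,5,6,7,8,10,11}  [accepting]
'b' @ 2: {1,3,4,5,6,9,10}  [accepting]
'e' @ 3: {1,3,4,5,6,10,11}  [accepting]
after full input: {1,3,4,5,6,10,11}  (accept=1 in)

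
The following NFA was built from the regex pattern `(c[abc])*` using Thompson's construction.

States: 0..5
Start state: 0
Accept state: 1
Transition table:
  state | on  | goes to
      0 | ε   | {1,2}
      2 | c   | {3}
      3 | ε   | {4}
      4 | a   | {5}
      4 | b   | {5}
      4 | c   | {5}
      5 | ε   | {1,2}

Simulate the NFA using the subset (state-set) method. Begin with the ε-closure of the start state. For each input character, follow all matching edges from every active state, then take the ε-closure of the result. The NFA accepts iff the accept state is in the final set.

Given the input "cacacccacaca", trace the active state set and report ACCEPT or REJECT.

initial (ε-close {0}): {0,1,2}
'c' @ 1: {3,4}
'a' @ 2: {1,2,5}  [accepting]
'c' @ 3: {3,4}
'a' @ 4: {1,2,5}  [accepting]
'c' @ 5: {3,4}
'c' @ 6: {1,2,5}  [accepting]
'c' @ 7: {3,4}
'a' @ 8: {1,2,5}  [accepting]
'c' @ 9: {3,4}
'a' @ 10: {1,2,5}  [accepting]
'c' @ 11: {3,4}
'a' @ 12: {1,2,5}  [accepting]
after full input: {1,2,5}  (accept=1 in)

Answer: ACCEPT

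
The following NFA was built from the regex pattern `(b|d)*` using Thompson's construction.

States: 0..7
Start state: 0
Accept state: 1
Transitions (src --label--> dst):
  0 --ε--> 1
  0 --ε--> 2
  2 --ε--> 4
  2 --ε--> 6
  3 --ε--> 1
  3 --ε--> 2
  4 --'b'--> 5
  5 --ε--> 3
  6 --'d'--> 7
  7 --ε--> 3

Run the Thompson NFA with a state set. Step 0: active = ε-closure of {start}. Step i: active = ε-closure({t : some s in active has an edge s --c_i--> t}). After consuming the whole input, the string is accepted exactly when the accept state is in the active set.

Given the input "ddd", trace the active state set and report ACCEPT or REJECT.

Answer: ACCEPT

Trace:
start: ε-closure({0}) = {0,1,2,4,6}
'd' @ 1: {1,2,3,4,6,7}  (accept∈set)
'd' @ 2: {1,2,3,4,6,7}  (accept∈set)
'd' @ 3: {1,2,3,4,6,7}  (accept∈set)
end set {1,2,3,4,6,7} — state 1 in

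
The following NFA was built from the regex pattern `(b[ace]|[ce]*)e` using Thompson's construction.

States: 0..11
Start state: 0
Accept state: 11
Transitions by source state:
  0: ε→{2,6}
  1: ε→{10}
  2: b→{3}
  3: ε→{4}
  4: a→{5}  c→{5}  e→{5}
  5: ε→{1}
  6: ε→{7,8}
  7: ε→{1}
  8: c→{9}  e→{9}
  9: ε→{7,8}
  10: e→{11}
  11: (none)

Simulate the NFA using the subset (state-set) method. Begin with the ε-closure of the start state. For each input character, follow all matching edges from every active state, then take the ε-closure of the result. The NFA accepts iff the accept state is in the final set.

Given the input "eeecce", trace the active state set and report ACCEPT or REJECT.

S₀ = ε-closure({0}) = {0,1,2,6,7,8,10}
'e' @ 1: {1,7,8,9,10,11}  [accepting]
'e' @ 2: {1,7,8,9,10,11}  [accepting]
'e' @ 3: {1,7,8,9,10,11}  [accepting]
'c' @ 4: {1,7,8,9,10}
'c' @ 5: {1,7,8,9,10}
'e' @ 6: {1,7,8,9,10,11}  [accepting]
final: {1,7,8,9,10,11}; accept 11 in set

Answer: ACCEPT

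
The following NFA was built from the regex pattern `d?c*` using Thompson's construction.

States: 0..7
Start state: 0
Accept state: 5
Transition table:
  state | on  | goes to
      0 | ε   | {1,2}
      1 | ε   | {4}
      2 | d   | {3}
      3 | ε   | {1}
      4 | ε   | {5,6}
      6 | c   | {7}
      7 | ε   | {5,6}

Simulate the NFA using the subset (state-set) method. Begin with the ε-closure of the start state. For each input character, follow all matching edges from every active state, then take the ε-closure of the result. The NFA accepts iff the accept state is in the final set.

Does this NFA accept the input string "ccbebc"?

Answer: REJECT

Trace:
start: ε-closure({0}) = {0,1,2,4,5,6}
'c' @ 1: {5,6,7}  ✓accept
'c' @ 2: {5,6,7}  ✓accept
'b' @ 3: {}  — state set empty
rest 'ebc' ignored (set empty)
final: {}; accept 5 not in set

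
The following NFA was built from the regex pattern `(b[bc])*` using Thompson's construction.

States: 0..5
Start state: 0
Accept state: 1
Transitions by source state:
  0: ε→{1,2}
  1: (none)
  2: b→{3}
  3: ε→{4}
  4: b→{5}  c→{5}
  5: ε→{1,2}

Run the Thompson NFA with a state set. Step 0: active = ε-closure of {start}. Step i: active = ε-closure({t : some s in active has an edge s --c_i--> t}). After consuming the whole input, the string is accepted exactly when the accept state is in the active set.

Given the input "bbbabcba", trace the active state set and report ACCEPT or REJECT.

S₀ = ε-closure({0}) = {0,1,2}
'b' @ 1: {3,4}
'b' @ 2: {1,2,5}  ✓accept
'b' @ 3: {3,4}
'a' @ 4: {}  — no active states
rest 'bcba' ignored (set empty)
end set {} — state 1 not in

Answer: REJECT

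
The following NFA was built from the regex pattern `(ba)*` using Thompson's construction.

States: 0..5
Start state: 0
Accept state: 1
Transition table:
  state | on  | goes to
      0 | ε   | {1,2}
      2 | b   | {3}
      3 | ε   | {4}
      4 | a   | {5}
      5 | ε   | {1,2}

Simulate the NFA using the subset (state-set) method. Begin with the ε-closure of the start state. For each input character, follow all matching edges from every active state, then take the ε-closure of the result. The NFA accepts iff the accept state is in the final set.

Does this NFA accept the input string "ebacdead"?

initial (ε-close {0}): {0,1,2}
'e' @ 1: {}  — state set empty
rest 'bacdead' ignored (set empty)
end set {} — state 1 not in

Answer: REJECT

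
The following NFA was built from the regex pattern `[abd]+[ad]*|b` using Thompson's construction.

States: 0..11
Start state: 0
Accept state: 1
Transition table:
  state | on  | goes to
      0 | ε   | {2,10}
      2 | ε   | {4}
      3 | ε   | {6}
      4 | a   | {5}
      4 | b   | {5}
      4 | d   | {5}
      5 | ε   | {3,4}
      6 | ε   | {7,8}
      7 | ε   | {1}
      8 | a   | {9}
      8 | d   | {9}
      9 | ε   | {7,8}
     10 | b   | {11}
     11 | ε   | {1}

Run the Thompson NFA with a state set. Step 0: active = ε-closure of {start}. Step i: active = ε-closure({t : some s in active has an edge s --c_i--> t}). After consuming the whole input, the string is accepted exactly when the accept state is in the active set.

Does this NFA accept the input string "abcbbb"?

Answer: REJECT

Steps:
S₀ = ε-closure({0}) = {0,2,4,10}
'a' @ 1: {1,3,4,5,6,7,8}  ✓accept
'b' @ 2: {1,3,4,5,6,7,8}  ✓accept
'c' @ 3: {}  — state set empty
rest 'bbb' ignored (set empty)
end set {} — state 1 not in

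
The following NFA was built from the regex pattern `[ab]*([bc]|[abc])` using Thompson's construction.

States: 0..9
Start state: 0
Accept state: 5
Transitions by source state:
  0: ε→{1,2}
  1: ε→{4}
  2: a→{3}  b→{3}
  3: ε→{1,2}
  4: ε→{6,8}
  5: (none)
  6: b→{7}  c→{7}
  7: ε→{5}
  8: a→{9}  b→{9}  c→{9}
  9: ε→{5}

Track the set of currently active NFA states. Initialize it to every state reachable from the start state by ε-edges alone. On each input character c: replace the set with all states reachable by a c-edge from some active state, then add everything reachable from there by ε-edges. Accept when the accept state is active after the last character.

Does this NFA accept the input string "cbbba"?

S₀ = ε-closure({0}) = {0,1,2,4,6,8}
'c' @ 1: {5,7,9}  (accept∈set)
'b' @ 2: {}  — no active states
rest 'bba' ignored (set empty)
end set {} — state 5 not in

Answer: REJECT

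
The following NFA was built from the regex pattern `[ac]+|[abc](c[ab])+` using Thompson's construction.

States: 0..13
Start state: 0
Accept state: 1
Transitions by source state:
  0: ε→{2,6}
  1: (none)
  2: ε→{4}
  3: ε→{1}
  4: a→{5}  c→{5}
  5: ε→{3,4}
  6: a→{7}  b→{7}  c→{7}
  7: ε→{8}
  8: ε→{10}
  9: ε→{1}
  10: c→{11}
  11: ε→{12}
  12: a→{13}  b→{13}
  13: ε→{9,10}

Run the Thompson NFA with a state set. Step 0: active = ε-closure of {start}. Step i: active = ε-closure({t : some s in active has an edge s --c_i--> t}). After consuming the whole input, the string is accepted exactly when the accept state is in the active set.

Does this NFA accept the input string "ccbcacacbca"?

Answer: ACCEPT

Steps:
S₀ = ε-closure({0}) = {0,2,4,6}
'c' @ 1: {1,3,4,5,7,8,10}  [accepting]
'c' @ 2: {1,3,4,5,11,12}  [accepting]
'b' @ 3: {1,9,10,13}  [accepting]
'c' @ 4: {11,12}
'a' @ 5: {1,9,10,13}  [accepting]
'c' @ 6: {11,12}
'a' @ 7: {1,9,10,13}  [accepting]
'c' @ 8: {11,12}
'b' @ 9: {1,9,10,13}  [accepting]
'c' @ 10: {11,12}
'a' @ 11: {1,9,10,13}  [accepting]
end set {1,9,10,13} — state 1 in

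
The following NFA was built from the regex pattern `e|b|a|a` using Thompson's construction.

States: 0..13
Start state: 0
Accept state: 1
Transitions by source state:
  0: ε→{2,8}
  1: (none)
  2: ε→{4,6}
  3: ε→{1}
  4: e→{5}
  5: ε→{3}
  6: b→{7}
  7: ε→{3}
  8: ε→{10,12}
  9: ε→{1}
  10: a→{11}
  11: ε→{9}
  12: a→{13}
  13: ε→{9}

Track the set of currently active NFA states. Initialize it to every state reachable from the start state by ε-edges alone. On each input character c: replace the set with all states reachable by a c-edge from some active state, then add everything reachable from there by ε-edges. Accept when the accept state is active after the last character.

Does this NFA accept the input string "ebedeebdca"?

Answer: REJECT

Derivation:
initial (ε-close {0}): {0,2,4,6,8,10,12}
'e' @ 1: {1,3,5}  (accept∈set)
'b' @ 2: {}  — dead — no transitions
rest 'edeebdca' ignored (set empty)
after full input: {}  (accept=1 not in)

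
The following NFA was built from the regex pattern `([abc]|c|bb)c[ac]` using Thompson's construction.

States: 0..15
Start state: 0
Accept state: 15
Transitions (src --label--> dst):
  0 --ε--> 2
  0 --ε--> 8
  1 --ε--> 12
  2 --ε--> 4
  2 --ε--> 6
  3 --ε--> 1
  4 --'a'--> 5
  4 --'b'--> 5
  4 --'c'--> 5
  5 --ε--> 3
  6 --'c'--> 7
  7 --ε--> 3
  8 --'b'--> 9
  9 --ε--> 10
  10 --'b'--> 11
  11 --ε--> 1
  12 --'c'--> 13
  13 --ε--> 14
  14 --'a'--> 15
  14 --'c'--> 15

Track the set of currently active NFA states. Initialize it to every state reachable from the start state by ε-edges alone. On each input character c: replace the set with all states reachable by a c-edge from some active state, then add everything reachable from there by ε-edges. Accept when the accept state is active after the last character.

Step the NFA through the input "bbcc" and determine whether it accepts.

start: ε-closure({0}) = {0,2,4,6,8}
'b' @ 1: {1,3,5,9,10,12}
'b' @ 2: {1,11,12}
'c' @ 3: {13,14}
'c' @ 4: {15}  (accept∈set)
after full input: {15}  (accept=15 in)

Answer: ACCEPT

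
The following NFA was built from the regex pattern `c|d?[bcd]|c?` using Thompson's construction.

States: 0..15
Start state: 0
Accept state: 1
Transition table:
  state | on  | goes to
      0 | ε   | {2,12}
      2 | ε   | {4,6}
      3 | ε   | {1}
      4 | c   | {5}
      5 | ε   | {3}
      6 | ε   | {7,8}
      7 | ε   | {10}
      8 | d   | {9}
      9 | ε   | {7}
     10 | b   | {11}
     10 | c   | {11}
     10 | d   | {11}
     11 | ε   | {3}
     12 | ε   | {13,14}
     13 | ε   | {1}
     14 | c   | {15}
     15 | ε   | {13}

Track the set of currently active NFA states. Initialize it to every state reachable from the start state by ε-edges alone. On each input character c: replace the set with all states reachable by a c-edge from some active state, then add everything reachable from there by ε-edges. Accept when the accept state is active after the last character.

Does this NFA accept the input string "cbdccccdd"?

S₀ = ε-closure({0}) = {0,1,2,4,6,7,8,10,12,13,14}
'c' @ 1: {1,3,5,11,13,15}  (accept∈set)
'b' @ 2: {}  — no active states
rest 'dccccdd' ignored (set empty)
after full input: {}  (accept=1 not in)

Answer: REJECT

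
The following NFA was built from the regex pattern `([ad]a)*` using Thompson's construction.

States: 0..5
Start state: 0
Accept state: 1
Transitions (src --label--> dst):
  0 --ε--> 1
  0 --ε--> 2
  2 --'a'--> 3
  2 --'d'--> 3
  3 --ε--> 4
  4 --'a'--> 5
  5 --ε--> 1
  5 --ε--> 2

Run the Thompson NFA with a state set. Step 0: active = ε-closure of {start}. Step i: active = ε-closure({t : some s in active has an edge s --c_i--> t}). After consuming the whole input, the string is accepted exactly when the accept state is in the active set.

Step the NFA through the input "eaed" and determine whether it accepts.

start: ε-closure({0}) = {0,1,2}
'e' @ 1: {}  — dead — no transitions
rest 'aed' ignored (set empty)
final: {}; accept 1 not in set

Answer: REJECT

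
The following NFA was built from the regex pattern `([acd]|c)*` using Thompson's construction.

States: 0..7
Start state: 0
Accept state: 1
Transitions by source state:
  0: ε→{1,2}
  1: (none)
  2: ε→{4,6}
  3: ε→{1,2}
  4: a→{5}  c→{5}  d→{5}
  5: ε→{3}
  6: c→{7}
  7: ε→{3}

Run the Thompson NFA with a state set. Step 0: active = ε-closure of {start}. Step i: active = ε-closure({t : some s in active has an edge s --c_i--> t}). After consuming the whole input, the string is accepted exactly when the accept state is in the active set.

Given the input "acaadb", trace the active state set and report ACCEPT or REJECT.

Answer: REJECT

Steps:
S₀ = ε-closure({0}) = {0,1,2,4,6}
'a' @ 1: {1,2,3,4,5,6}  [accepting]
'c' @ 2: {1,2,3,4,5,6,7}  [accepting]
'a' @ 3: {1,2,3,4,5,6}  [accepting]
'a' @ 4: {1,2,3,4,5,6}  [accepting]
'd' @ 5: {1,2,3,4,5,6}  [accepting]
'b' @ 6: {}  — no active states
end set {} — state 1 not in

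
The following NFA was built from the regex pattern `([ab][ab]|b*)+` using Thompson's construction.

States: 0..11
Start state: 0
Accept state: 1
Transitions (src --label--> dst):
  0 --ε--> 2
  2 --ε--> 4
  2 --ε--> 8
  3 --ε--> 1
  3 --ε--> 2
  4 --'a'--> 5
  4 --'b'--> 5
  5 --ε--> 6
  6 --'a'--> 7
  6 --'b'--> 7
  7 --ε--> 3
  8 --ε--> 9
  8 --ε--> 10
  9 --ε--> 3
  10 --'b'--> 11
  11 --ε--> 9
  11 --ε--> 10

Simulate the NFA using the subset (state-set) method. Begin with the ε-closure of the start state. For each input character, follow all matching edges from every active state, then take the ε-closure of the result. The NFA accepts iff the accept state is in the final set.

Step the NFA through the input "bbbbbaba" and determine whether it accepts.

Answer: ACCEPT

Trace:
S₀ = ε-closure({0}) = {0,1,2,3,4,8,9,10}
'b' @ 1: {1,2,3,4,5,6,8,9,10,11}  [accepting]
'b' @ 2: {1,2,3,4,5,6,7,8,9,10,11}  [accepting]
'b' @ 3: {1,2,3,4,5,6,7,8,9,10,11}  [accepting]
'b' @ 4: {1,2,3,4,5,6,7,8,9,10,11}  [accepting]
'b' @ 5: {1,2,3,4,5,6,7,8,9,10,11}  [accepting]
'a' @ 6: {1,2,3,4,5,6,7,8,9,10}  [accepting]
'b' @ 7: {1,2,3,4,5,6,7,8,9,10,11}  [accepting]
'a' @ 8: {1,2,3,4,5,6,7,8,9,10}  [accepting]
final: {1,2,3,4,5,6,7,8,9,10}; accept 1 in set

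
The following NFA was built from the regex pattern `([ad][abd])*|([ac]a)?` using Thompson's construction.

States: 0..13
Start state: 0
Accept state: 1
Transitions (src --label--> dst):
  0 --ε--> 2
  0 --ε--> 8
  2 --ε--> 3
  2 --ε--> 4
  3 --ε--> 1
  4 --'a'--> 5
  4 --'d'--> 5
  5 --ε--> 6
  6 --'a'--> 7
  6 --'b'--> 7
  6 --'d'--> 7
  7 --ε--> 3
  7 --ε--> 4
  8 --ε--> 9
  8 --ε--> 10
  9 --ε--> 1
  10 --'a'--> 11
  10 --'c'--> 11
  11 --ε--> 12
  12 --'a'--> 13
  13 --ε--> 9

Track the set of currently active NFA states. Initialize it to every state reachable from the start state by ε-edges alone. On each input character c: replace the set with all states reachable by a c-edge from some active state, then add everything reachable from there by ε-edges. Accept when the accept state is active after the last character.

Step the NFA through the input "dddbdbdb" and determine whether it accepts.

Answer: ACCEPT

Steps:
start: ε-closure({0}) = {0,1,2,3,4,8,9,10}
'd' @ 1: {5,6}
'd' @ 2: {1,3,4,7}  [accepting]
'd' @ 3: {5,6}
'b' @ 4: {1,3,4,7}  [accepting]
'd' @ 5: {5,6}
'b' @ 6: {1,3,4,7}  [accepting]
'd' @ 7: {5,6}
'b' @ 8: {1,3,4,7}  [accepting]
final: {1,3,4,7}; accept 1 in set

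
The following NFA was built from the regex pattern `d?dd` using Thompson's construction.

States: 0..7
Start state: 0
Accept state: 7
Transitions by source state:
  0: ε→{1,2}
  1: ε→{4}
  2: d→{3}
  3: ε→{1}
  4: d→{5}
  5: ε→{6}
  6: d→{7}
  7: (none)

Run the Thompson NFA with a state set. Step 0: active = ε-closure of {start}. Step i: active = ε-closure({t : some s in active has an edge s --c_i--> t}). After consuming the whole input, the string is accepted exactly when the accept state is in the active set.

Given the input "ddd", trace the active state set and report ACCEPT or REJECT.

start: ε-closure({0}) = {0,1,2,4}
'd' @ 1: {1,3,4,5,6}
'd' @ 2: {5,6,7}  (accept∈set)
'd' @ 3: {7}  (accept∈set)
final: {7}; accept 7 in set

Answer: ACCEPT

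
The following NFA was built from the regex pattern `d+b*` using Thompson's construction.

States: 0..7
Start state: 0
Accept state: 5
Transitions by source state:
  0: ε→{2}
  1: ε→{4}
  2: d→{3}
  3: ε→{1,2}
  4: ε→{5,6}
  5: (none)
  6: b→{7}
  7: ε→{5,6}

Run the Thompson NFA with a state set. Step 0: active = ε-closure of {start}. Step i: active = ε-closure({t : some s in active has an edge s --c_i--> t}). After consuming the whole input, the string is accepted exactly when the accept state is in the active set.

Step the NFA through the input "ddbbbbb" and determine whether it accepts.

start: ε-closure({0}) = {0,2}
'd' @ 1: {1,2,3,4,5,6}  (accept∈set)
'd' @ 2: {1,2,3,4,5,6}  (accept∈set)
'b' @ 3: {5,6,7}  (accept∈set)
'b' @ 4: {5,6,7}  (accept∈set)
'b' @ 5: {5,6,7}  (accept∈set)
'b' @ 6: {5,6,7}  (accept∈set)
'b' @ 7: {5,6,7}  (accept∈set)
final: {5,6,7}; accept 5 in set

Answer: ACCEPT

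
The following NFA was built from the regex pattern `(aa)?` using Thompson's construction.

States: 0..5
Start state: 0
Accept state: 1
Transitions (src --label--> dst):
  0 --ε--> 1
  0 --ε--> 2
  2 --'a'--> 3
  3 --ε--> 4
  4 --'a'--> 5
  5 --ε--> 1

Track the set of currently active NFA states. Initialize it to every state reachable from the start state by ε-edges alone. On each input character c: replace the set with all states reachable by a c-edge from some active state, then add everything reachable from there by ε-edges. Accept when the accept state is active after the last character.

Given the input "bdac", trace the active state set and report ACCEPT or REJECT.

Answer: REJECT

Trace:
initial (ε-close {0}): {0,1,2}
'b' @ 1: {}  — dead — no transitions
rest 'dac' ignored (set empty)
end set {} — state 1 not in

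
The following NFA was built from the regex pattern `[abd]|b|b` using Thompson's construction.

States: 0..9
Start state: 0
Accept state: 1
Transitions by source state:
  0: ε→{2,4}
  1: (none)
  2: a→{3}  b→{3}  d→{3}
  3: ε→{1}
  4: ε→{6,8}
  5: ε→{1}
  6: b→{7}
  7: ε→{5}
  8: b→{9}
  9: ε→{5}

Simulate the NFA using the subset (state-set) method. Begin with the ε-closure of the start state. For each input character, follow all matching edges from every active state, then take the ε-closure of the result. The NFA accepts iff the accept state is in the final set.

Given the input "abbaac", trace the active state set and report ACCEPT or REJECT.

S₀ = ε-closure({0}) = {0,2,4,6,8}
'a' @ 1: {1,3}  ✓accept
'b' @ 2: {}  — state set empty
rest 'baac' ignored (set empty)
after full input: {}  (accept=1 not in)

Answer: REJECT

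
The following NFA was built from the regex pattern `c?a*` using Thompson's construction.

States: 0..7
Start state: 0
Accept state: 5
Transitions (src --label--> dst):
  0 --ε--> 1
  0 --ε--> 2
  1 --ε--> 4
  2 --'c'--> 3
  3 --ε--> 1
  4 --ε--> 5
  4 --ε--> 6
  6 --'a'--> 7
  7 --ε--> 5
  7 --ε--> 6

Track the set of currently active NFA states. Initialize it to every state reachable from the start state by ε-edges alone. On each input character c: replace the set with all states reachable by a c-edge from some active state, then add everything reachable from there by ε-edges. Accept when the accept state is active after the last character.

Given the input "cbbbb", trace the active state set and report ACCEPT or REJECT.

Answer: REJECT

Steps:
S₀ = ε-closure({0}) = {0,1,2,4,5,6}
'c' @ 1: {1,3,4,5,6}  ✓accept
'b' @ 2: {}  — dead — no transitions
rest 'bbb' ignored (set empty)
final: {}; accept 5 not in set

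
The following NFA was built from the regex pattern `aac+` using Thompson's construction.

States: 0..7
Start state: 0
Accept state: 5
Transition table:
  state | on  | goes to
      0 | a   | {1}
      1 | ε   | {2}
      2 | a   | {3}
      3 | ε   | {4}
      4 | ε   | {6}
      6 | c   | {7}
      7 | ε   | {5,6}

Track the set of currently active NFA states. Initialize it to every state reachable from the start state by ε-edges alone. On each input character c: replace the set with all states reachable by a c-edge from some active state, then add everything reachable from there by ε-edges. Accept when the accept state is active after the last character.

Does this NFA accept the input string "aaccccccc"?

Answer: ACCEPT

Steps:
initial (ε-close {0}): {0}
'a' @ 1: {1,2}
'a' @ 2: {3,4,6}
'c' @ 3: {5,6,7}  (accept∈set)
'c' @ 4: {5,6,7}  (accept∈set)
'c' @ 5: {5,6,7}  (accept∈set)
'c' @ 6: {5,6,7}  (accept∈set)
'c' @ 7: {5,6,7}  (accept∈set)
'c' @ 8: {5,6,7}  (accept∈set)
'c' @ 9: {5,6,7}  (accept∈set)
end set {5,6,7} — state 5 in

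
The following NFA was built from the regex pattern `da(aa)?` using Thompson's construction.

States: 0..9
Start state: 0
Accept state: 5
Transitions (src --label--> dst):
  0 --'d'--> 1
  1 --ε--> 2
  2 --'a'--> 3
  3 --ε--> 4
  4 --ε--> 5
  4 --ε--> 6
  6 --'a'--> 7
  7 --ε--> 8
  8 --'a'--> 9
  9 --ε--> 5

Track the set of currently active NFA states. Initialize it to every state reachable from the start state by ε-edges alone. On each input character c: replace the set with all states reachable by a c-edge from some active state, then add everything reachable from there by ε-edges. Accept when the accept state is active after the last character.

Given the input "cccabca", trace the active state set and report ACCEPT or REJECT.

S₀ = ε-closure({0}) = {0}
'c' @ 1: {}  — dead — no transitions
rest 'ccabca' ignored (set empty)
end set {} — state 5 not in

Answer: REJECT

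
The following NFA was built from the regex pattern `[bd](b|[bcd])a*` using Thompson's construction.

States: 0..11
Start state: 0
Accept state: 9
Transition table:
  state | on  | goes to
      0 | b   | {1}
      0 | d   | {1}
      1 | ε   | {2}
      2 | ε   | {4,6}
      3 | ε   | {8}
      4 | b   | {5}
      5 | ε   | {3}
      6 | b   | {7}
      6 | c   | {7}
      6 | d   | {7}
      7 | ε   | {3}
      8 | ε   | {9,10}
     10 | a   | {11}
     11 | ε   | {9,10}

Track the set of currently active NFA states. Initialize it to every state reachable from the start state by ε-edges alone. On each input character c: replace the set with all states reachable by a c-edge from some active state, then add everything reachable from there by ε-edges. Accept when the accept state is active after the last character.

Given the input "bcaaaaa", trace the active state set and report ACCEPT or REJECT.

Answer: ACCEPT

Steps:
S₀ = ε-closure({0}) = {0}
'b' @ 1: {1,2,4,6}
'c' @ 2: {3,7,8,9,10}  [accepting]
'a' @ 3: {9,10,11}  [accepting]
'a' @ 4: {9,10,11}  [accepting]
'a' @ 5: {9,10,11}  [accepting]
'a' @ 6: {9,10,11}  [accepting]
'a' @ 7: {9,10,11}  [accepting]
after full input: {9,10,11}  (accept=9 in)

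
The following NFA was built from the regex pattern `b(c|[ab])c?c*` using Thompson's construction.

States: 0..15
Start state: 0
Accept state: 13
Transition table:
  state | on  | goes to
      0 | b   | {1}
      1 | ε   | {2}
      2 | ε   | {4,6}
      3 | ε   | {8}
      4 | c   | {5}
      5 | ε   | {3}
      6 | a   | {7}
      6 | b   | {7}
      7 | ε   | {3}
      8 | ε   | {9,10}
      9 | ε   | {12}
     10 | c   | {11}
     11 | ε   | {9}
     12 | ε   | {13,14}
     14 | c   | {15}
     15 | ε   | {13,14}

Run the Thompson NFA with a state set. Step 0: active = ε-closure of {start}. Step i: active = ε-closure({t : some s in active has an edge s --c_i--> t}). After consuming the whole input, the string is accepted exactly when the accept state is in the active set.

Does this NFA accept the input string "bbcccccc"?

Answer: ACCEPT

Trace:
S₀ = ε-closure({0}) = {0}
'b' @ 1: {1,2,4,6}
'b' @ 2: {3,7,8,9,10,12,13,14}  [accepting]
'c' @ 3: {9,11,12,13,14,15}  [accepting]
'c' @ 4: {13,14,15}  [accepting]
'c' @ 5: {13,14,15}  [accepting]
'c' @ 6: {13,14,15}  [accepting]
'c' @ 7: {13,14,15}  [accepting]
'c' @ 8: {13,14,15}  [accepting]
final: {13,14,15}; accept 13 in set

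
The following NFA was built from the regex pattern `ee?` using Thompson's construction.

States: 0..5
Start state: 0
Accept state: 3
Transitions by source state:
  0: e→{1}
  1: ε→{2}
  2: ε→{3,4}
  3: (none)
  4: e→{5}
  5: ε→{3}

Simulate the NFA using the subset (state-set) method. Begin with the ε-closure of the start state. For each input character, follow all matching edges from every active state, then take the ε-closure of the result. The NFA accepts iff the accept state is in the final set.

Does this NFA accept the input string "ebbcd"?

Answer: REJECT

Trace:
initial (ε-close {0}): {0}
'e' @ 1: {1,2,3,4}  (accept∈set)
'b' @ 2: {}  — dead — no transitions
rest 'bcd' ignored (set empty)
end set {} — state 3 not in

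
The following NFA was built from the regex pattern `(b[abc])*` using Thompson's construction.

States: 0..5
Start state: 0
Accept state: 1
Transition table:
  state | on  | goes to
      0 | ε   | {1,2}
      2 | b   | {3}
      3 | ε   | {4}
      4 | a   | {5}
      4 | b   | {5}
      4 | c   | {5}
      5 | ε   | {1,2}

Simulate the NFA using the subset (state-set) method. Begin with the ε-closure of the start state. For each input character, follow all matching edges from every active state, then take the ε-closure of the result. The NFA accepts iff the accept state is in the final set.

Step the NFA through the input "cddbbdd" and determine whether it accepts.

S₀ = ε-closure({0}) = {0,1,2}
'c' @ 1: {}  — no active states
rest 'ddbbdd' ignored (set empty)
final: {}; accept 1 not in set

Answer: REJECT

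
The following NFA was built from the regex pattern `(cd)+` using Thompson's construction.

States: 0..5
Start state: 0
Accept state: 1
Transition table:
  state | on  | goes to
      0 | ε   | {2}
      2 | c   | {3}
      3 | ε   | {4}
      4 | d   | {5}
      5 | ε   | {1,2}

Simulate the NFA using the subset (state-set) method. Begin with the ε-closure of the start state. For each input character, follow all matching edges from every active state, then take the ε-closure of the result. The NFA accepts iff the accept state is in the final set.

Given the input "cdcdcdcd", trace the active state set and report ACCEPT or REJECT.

Answer: ACCEPT

Trace:
S₀ = ε-closure({0}) = {0,2}
'c' @ 1: {3,4}
'd' @ 2: {1,2,5}  [accepting]
'c' @ 3: {3,4}
'd' @ 4: {1,2,5}  [accepting]
'c' @ 5: {3,4}
'd' @ 6: {1,2,5}  [accepting]
'c' @ 7: {3,4}
'd' @ 8: {1,2,5}  [accepting]
after full input: {1,2,5}  (accept=1 in)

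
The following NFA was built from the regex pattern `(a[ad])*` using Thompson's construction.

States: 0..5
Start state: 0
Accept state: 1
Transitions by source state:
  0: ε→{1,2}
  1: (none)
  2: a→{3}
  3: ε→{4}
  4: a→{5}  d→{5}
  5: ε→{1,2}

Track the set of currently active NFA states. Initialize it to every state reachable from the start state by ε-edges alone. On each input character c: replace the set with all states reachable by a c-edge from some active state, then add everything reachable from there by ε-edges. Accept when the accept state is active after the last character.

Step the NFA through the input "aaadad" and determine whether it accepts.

Answer: ACCEPT

Trace:
initial (ε-close {0}): {0,1,2}
'a' @ 1: {3,4}
'a' @ 2: {1,2,5}  [accepting]
'a' @ 3: {3,4}
'd' @ 4: {1,2,5}  [accepting]
'a' @ 5: {3,4}
'd' @ 6: {1,2,5}  [accepting]
final: {1,2,5}; accept 1 in set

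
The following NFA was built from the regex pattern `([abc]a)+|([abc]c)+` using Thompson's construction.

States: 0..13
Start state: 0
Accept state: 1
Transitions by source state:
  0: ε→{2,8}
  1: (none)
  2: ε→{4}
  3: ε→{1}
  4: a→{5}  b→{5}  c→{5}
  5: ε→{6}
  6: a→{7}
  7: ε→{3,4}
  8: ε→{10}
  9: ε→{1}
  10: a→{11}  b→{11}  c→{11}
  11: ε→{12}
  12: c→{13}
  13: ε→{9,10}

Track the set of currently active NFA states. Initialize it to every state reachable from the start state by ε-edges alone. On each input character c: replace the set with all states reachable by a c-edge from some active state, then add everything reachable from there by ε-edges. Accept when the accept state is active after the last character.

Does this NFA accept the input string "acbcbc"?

S₀ = ε-closure({0}) = {0,2,4,8,10}
'a' @ 1: {5,6,11,12}
'c' @ 2: {1,9,10,13}  ✓accept
'b' @ 3: {11,12}
'c' @ 4: {1,9,10,13}  ✓accept
'b' @ 5: {11,12}
'c' @ 6: {1,9,10,13}  ✓accept
final: {1,9,10,13}; accept 1 in set

Answer: ACCEPT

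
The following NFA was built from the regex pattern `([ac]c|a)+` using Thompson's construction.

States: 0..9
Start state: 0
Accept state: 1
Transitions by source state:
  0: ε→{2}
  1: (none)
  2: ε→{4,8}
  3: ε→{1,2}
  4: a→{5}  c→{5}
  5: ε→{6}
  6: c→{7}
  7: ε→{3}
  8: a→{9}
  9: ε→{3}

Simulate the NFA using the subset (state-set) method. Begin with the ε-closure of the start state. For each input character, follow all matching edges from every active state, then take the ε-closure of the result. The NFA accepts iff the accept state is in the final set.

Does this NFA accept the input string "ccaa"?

Answer: ACCEPT

Trace:
start: ε-closure({0}) = {0,2,4,8}
'c' @ 1: {5,6}
'c' @ 2: {1,2,3,4,7,8}  ✓accept
'a' @ 3: {1,2,3,4,5,6,8,9}  ✓accept
'a' @ 4: {1,2,3,4,5,6,8,9}  ✓accept
end set {1,2,3,4,5,6,8,9} — state 1 in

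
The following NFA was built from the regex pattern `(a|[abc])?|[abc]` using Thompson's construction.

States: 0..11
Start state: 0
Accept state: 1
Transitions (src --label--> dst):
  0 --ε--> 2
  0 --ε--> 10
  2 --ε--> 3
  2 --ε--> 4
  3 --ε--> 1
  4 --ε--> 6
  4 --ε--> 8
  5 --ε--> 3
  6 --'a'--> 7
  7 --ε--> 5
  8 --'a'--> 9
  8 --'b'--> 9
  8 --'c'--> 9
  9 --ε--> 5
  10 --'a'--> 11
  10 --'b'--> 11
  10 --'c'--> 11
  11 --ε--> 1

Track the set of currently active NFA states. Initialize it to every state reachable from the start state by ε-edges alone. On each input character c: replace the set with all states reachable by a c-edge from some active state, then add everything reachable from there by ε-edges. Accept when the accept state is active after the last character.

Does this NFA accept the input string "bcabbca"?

Answer: REJECT

Trace:
start: ε-closure({0}) = {0,1,2,3,4,6,8,10}
'b' @ 1: {1,3,5,9,11}  [accepting]
'c' @ 2: {}  — dead — no transitions
rest 'abbca' ignored (set empty)
after full input: {}  (accept=1 not in)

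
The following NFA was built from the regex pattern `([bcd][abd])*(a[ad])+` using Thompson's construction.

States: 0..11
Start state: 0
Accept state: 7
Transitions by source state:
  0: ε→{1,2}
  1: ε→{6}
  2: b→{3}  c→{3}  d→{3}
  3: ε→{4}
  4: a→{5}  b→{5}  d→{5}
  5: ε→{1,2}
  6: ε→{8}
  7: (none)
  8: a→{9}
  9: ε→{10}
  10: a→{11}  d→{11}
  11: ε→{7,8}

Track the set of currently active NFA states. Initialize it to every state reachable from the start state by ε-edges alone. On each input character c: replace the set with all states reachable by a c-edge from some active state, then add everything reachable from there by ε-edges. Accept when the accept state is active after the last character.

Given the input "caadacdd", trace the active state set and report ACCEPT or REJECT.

start: ε-closure({0}) = {0,1,2,6,8}
'c' @ 1: {3,4}
'a' @ 2: {1,2,5,6,8}
'a' @ 3: {9,10}
'd' @ 4: {7,8,11}  (accept∈set)
'a' @ 5: {9,10}
'c' @ 6: {}  — no active states
rest 'dd' ignored (set empty)
end set {} — state 7 not in

Answer: REJECT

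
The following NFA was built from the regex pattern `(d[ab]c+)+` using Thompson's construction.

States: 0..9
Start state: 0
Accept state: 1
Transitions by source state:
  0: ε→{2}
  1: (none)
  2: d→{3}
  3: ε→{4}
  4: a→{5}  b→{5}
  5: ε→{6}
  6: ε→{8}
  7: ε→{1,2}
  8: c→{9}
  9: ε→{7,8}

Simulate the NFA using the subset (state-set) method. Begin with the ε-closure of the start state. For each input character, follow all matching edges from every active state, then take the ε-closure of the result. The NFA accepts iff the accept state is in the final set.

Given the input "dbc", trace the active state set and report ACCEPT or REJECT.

Answer: ACCEPT

Trace:
S₀ = ε-closure({0}) = {0,2}
'd' @ 1: {3,4}
'b' @ 2: {5,6,8}
'c' @ 3: {1,2,7,8,9}  ✓accept
final: {1,2,7,8,9}; accept 1 in set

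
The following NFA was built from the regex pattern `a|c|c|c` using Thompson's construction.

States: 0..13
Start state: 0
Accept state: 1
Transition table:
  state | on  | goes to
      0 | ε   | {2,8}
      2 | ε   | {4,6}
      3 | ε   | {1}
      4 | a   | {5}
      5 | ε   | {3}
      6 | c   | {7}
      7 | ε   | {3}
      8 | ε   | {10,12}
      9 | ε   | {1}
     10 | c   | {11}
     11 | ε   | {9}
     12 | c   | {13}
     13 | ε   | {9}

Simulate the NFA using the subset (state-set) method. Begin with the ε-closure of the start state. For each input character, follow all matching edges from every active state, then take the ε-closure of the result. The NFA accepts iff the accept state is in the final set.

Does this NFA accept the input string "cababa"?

initial (ε-close {0}): {0,2,4,6,8,10,12}
'c' @ 1: {1,3,7,9,11,13}  [accepting]
'a' @ 2: {}  — state set empty
rest 'baba' ignored (set empty)
after full input: {}  (accept=1 not in)

Answer: REJECT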